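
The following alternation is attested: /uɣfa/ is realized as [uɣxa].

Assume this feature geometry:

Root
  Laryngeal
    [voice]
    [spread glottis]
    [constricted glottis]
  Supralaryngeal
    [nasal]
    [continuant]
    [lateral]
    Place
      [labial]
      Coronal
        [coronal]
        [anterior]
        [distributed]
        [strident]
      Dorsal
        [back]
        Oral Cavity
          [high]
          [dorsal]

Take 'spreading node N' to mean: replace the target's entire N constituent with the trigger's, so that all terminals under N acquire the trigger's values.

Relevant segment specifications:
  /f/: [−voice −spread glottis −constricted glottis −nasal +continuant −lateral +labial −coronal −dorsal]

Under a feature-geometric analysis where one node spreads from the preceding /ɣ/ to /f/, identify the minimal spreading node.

Feature comparison: [labial], [dorsal], [high], [back] differ between /f/ and [x]; the remaining terminals match.
The smallest constituent containing every changed terminal is Place — each of its daughters lacks at least one of the affected features.
If Place spreads, every terminal under it takes /ɣ/'s value, producing [x] as observed.
[voice], a feature on which the two segments disagree outside Place, is unchanged — nothing dominating it spread, and Place is the minimal sufficient constituent.

Place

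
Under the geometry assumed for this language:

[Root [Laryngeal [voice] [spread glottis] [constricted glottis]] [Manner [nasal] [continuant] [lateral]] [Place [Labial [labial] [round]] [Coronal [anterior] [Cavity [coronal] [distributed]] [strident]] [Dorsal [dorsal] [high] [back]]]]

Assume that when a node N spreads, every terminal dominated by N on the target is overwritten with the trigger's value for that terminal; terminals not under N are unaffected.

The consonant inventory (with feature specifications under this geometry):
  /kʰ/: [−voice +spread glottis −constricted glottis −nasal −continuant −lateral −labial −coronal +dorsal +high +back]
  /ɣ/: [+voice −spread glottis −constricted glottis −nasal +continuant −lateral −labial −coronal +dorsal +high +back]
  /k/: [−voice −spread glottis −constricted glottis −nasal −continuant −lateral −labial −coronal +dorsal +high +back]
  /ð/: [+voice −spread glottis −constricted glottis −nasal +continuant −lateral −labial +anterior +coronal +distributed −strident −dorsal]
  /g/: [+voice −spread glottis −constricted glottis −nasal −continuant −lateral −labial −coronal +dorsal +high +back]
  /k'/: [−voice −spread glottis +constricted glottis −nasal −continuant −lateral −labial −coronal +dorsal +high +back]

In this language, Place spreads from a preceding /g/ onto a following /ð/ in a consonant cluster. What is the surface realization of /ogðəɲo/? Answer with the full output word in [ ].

Place immediately or transitively dominates [labial], [round], [anterior], [coronal], [distributed], [strident], [dorsal], [high], [back].
Spreading Place from /g/ onto /ð/ replaces those values with /g/'s: [−labial], [−coronal], [+dorsal], [+high], [+back]. Features outside Place ([voice], [spread glottis], [constricted glottis], …) stay as in /ð/.
Among the inventory, only /ɣ/ has exactly this specification, giving the surface form [ogɣəɲo].

[ogɣəɲo]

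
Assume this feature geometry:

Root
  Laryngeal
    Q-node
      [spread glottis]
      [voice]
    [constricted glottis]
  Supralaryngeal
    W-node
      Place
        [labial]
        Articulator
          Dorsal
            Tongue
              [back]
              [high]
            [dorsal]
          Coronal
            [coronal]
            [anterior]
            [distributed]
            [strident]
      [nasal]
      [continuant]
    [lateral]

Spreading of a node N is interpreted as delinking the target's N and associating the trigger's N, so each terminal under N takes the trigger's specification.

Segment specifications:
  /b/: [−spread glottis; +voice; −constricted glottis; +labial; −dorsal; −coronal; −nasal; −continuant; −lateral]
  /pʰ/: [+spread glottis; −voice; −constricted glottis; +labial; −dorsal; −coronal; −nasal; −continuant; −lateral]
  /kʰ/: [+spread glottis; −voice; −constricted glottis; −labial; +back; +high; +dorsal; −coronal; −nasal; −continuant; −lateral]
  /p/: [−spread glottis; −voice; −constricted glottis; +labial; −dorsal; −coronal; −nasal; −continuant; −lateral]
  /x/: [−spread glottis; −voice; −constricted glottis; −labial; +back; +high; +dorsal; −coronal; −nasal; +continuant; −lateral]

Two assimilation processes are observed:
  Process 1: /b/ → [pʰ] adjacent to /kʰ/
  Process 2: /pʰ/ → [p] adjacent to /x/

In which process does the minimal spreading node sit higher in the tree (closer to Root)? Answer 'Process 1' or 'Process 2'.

Process 1: the features that change are [voice], [spread glottis]; the minimal node is Q-node (depth 2).
In Process 2, [spread glottis] changes, so the minimal spreading node is [spread glottis] at depth 3.
Q-node (depth 2) sits above [spread glottis] (depth 3), making Process 1 the one with the higher spreading node.

Process 1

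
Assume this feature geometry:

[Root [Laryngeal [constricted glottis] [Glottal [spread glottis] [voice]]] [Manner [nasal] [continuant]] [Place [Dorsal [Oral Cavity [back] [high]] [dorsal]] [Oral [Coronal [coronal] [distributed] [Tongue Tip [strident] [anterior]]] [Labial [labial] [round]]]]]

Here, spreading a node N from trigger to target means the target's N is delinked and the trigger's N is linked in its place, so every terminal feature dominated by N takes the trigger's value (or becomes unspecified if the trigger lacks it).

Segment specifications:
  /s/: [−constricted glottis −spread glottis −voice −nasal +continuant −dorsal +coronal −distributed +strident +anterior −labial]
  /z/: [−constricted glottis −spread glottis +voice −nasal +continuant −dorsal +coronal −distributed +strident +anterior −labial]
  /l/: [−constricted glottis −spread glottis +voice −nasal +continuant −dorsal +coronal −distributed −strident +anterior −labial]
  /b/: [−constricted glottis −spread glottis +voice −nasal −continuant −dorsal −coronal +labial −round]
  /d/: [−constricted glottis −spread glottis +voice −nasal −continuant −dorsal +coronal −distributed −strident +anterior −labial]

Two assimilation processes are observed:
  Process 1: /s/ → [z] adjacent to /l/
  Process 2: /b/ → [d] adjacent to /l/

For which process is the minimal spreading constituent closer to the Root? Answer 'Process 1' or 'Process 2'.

In Process 1, [voice] changes, so the minimal spreading node is [voice] at depth 3.
Process 2 alters [labial], [round], [coronal], [anterior], [distributed], [strident]; the lowest common ancestor is Oral (depth 2 from Root).
Oral is closer to Root than [voice], so Process 2 spreads the higher node.

Process 2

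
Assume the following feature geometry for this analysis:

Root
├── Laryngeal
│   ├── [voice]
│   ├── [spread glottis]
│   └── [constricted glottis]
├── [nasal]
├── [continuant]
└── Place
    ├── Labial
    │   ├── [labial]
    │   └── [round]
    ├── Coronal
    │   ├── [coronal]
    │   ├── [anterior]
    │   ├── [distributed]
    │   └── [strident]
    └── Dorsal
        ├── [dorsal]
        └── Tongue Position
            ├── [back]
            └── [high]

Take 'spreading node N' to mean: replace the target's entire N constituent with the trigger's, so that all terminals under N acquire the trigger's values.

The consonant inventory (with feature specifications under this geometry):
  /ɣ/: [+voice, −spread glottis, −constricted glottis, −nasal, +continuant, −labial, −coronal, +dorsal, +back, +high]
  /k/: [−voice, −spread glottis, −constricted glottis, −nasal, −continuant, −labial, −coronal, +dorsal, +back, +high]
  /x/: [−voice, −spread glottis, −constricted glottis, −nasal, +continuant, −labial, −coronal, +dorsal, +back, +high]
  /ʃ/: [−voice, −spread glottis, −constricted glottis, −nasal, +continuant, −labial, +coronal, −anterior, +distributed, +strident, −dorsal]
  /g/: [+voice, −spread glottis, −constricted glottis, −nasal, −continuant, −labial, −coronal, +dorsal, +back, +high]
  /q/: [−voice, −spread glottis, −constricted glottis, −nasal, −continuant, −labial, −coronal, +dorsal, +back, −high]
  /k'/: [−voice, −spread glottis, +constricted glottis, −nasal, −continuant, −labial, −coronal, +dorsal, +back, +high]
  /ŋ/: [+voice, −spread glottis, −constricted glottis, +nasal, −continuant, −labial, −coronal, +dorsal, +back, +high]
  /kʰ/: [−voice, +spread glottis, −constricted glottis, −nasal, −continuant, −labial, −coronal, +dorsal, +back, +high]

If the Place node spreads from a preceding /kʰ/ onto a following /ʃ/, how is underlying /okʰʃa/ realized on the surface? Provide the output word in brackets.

[okʰxa]

Place immediately or transitively dominates [labial], [round], [coronal], [anterior], [distributed], [strident], [dorsal], [back], [high].
Spreading Place from /kʰ/ onto /ʃ/ replaces those values with /kʰ/'s: [−labial], [−coronal], [+dorsal], [+back], [+high]. Features outside Place ([voice], [spread glottis], [constricted glottis], …) stay as in /ʃ/.
Among the inventory, only /x/ has exactly this specification, giving the surface form [okʰxa].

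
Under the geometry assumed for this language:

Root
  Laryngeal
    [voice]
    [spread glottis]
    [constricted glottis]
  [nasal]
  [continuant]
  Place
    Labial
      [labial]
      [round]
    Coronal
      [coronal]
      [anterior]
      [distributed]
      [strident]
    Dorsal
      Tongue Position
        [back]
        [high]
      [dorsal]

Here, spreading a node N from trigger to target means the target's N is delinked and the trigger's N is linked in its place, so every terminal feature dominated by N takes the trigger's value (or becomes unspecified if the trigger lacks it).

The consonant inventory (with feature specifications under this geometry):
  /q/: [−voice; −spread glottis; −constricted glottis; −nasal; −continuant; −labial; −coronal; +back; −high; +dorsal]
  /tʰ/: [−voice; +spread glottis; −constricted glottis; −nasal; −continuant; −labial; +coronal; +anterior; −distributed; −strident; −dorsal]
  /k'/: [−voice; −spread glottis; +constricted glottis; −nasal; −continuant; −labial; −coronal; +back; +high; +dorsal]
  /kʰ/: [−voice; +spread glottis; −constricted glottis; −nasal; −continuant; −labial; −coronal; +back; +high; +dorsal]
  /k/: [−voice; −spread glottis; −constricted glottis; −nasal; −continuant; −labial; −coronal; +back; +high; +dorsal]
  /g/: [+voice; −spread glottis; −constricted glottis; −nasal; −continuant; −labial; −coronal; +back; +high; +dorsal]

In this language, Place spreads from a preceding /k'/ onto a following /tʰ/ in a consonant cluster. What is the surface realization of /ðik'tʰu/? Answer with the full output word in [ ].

Place immediately or transitively dominates [labial], [round], [coronal], [anterior], [distributed], [strident], [back], [high], [dorsal].
The target acquires /k'/'s values for everything under Place — [−labial], [−coronal], [+back], [+high], [+dorsal] — while keeping its own [voice], [spread glottis], [constricted glottis], ….
Among the inventory, only /kʰ/ has exactly this specification, giving the surface form [ðik'kʰu].

[ðik'kʰu]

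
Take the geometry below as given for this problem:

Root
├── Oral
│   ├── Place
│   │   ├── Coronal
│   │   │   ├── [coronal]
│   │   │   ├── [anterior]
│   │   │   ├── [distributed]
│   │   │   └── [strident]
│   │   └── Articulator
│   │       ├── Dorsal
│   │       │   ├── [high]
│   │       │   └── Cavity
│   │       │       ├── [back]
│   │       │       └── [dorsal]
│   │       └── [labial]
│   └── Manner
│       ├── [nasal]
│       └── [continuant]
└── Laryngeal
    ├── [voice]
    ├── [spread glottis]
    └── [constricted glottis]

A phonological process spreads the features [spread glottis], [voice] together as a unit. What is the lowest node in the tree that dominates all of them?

[spread glottis] is immediately dominated by Laryngeal.
[voice] is immediately dominated by Laryngeal.
The lowest node appearing on every path is Laryngeal; each proper daughter of Laryngeal fails to dominate at least one of the listed features.

Laryngeal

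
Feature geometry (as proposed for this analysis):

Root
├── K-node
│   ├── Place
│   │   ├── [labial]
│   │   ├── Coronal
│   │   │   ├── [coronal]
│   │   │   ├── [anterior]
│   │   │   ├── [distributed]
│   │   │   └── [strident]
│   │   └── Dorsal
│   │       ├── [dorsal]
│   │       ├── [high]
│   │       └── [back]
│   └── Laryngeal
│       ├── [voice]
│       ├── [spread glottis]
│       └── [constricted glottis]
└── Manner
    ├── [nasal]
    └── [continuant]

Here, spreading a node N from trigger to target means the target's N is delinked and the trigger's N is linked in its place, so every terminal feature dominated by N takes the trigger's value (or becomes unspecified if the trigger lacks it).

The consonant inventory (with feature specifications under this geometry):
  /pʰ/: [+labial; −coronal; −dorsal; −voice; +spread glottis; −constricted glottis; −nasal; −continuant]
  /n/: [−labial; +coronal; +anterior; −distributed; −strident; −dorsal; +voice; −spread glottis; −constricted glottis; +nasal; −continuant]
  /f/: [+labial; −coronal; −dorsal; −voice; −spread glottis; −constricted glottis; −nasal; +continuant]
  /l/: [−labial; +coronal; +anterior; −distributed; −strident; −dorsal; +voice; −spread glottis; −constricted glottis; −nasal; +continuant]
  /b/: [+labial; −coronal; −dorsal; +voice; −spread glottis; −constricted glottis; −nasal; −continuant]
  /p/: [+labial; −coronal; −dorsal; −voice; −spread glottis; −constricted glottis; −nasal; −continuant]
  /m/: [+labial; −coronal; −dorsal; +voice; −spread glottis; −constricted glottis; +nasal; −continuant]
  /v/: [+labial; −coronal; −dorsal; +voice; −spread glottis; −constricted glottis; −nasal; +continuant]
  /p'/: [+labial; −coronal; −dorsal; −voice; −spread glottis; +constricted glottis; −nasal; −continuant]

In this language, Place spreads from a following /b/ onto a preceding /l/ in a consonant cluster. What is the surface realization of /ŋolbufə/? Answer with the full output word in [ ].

Place immediately or transitively dominates [labial], [coronal], [anterior], [distributed], [strident], [dorsal], [high], [back].
The target acquires /b/'s values for everything under Place — [+labial], [−coronal], [−dorsal] — while keeping its own [voice], [spread glottis], [constricted glottis], ….
Among the inventory, only /v/ has exactly this specification, giving the surface form [ŋovbufə].

[ŋovbufə]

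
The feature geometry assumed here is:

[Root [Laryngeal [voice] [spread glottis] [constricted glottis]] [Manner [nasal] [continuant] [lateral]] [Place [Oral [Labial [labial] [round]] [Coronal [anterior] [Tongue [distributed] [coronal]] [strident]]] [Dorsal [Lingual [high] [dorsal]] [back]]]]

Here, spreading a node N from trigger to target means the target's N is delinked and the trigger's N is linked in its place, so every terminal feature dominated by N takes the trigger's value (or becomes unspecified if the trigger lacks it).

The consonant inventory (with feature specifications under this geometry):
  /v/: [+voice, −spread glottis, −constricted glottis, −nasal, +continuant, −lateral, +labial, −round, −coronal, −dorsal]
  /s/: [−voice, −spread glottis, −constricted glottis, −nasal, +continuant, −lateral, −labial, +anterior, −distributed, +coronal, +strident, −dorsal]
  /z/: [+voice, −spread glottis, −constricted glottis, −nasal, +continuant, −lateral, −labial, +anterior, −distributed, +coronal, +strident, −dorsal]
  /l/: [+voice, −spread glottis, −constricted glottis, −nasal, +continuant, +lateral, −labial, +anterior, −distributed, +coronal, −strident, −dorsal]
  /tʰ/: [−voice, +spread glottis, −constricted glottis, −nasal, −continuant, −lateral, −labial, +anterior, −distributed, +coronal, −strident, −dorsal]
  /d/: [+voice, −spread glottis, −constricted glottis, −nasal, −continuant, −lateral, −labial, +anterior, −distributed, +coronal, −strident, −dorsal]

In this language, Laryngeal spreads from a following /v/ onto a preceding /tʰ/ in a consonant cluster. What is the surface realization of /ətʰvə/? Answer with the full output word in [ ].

[ədvə]

Laryngeal immediately or transitively dominates [voice], [spread glottis], [constricted glottis].
The target acquires /v/'s values for everything under Laryngeal — [+voice], [−spread glottis], [−constricted glottis] — while keeping its own [nasal], [continuant], [lateral], ….
The resulting bundle matches /d/ in the inventory; substituting it for /tʰ/ gives [ədvə].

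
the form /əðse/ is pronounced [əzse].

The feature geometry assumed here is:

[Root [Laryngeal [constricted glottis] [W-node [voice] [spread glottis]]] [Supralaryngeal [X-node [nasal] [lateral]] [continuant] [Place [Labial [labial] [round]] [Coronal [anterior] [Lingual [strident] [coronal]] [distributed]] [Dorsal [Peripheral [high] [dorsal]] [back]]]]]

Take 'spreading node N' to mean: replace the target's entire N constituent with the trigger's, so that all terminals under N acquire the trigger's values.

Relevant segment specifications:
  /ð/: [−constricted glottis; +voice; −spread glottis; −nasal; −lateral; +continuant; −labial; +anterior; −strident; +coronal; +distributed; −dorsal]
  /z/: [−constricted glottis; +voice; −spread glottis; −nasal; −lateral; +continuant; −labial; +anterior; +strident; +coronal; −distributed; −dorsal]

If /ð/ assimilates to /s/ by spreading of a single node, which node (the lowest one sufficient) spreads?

Coronal

Comparing /ð/ with its surface form [z], the features that change are [distributed], [strident].
In this geometry the lowest node dominating all of them is Coronal: every daughter of Coronal dominates only a proper subset, so no lower node suffices.
Delinking /ð/'s Coronal and associating /s/'s Coronal gives precisely the feature bundle of [z].
[voice], a feature on which the two segments disagree outside Coronal, is unchanged — nothing dominating it spread, and Coronal is the minimal sufficient constituent.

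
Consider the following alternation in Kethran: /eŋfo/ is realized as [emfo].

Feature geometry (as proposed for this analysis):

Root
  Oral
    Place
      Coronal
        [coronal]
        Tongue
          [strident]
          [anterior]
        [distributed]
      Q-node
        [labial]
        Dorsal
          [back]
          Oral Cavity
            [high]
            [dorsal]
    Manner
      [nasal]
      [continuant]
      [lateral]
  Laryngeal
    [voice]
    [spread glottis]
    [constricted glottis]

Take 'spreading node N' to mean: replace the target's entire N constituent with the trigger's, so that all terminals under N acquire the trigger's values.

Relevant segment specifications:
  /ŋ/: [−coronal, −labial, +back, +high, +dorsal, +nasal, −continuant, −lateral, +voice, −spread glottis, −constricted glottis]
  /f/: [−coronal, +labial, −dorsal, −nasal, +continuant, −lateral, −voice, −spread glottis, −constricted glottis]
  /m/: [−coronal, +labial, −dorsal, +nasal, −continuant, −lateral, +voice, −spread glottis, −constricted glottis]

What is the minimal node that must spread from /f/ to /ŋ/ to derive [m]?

The alternation /ŋ/ → [m] changes [labial], [dorsal], [high], [back] and nothing else.
In this geometry the lowest node dominating all of them is Q-node: every daughter of Q-node dominates only a proper subset, so no lower node suffices.
Spreading Q-node from /f/ overwrites each of those terminals with /f/'s values, yielding exactly [m].
[nasal], [voice] stay as in /ŋ/ although /f/ differs there, so no node dominating them spread; among the remaining candidates Q-node is the lowest that derives the output.

Q-node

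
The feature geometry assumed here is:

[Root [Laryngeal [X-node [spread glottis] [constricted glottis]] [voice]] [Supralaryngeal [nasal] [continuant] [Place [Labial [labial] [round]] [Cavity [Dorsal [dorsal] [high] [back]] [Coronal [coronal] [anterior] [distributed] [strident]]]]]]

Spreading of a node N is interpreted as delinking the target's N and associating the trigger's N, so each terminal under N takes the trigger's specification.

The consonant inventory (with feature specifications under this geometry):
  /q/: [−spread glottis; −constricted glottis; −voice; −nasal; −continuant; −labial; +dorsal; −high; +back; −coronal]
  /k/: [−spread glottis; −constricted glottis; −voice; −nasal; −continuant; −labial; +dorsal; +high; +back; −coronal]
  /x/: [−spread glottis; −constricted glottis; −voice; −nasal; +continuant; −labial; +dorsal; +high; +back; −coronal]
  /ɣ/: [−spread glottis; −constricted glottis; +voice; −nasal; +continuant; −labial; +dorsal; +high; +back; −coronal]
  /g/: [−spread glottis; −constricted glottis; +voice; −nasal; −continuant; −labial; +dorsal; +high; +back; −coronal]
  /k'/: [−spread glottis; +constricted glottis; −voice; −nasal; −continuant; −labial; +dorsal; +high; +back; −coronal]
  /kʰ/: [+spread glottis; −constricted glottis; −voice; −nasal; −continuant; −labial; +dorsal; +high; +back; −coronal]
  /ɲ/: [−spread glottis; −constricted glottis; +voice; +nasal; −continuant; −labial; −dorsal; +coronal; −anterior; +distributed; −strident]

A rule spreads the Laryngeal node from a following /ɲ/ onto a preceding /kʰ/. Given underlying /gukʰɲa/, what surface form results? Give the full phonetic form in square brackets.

[gugɲa]

The Laryngeal node dominates the terminals [spread glottis], [constricted glottis], [voice].
After delinking /kʰ/'s Laryngeal and linking /ɲ/'s, the affected terminals become [−spread glottis], [−constricted glottis], [+voice]; [nasal], [continuant], [labial], … (outside Laryngeal) are retained from /kʰ/.
The resulting bundle matches /g/ in the inventory; substituting it for /kʰ/ gives [gugɲa].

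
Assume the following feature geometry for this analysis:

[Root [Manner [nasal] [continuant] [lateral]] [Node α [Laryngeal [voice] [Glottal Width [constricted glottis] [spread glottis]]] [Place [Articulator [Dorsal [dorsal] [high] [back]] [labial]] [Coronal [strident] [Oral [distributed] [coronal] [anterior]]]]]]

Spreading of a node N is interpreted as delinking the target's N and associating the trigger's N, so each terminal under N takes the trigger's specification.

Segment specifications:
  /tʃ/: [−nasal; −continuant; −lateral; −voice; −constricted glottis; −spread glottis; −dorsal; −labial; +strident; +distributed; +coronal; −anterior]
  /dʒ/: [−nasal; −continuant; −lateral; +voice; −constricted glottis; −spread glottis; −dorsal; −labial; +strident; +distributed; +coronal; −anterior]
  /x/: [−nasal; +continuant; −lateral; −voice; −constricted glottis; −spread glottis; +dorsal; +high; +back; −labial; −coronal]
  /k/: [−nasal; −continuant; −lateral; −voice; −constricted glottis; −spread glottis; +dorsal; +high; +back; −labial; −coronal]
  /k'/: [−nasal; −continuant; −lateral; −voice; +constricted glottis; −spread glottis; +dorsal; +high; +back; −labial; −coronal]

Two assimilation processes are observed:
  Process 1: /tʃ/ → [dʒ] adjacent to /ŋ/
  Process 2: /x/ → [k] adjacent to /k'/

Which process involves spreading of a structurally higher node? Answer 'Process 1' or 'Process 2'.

Process 1 alters [voice]; the lowest dominating node is [voice] (depth 3 from Root).
In Process 2, [continuant] changes, so the minimal spreading node is [continuant] at depth 2.
[continuant] (depth 2) sits above [voice] (depth 3), making Process 2 the one with the higher spreading node.

Process 2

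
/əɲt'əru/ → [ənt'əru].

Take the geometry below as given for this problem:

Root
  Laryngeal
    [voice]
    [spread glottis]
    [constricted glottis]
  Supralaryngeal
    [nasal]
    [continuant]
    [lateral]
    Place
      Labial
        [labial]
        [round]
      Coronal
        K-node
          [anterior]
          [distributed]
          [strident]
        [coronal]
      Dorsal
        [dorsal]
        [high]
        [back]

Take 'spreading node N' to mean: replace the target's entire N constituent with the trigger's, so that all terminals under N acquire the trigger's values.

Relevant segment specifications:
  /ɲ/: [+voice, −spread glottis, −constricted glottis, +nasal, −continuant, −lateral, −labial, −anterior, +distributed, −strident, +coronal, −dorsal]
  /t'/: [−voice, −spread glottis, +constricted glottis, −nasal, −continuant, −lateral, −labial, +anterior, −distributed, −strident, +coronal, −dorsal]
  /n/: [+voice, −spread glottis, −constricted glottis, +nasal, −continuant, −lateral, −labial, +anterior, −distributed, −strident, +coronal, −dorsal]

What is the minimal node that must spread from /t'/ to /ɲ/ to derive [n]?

K-node

/ɲ/ and [n] differ in [anterior], [distributed]; every other specified feature is identical.
Tracing each changed feature up the tree, the paths first meet at K-node; any lower node misses at least one of them.
Spreading K-node from /t'/ overwrites each of those terminals with /t'/'s values, yielding exactly [n].
Features on which the two segments disagree outside K-node, such as [nasal], [constricted glottis], are unchanged — nothing dominating them spread, and K-node is the minimal sufficient constituent.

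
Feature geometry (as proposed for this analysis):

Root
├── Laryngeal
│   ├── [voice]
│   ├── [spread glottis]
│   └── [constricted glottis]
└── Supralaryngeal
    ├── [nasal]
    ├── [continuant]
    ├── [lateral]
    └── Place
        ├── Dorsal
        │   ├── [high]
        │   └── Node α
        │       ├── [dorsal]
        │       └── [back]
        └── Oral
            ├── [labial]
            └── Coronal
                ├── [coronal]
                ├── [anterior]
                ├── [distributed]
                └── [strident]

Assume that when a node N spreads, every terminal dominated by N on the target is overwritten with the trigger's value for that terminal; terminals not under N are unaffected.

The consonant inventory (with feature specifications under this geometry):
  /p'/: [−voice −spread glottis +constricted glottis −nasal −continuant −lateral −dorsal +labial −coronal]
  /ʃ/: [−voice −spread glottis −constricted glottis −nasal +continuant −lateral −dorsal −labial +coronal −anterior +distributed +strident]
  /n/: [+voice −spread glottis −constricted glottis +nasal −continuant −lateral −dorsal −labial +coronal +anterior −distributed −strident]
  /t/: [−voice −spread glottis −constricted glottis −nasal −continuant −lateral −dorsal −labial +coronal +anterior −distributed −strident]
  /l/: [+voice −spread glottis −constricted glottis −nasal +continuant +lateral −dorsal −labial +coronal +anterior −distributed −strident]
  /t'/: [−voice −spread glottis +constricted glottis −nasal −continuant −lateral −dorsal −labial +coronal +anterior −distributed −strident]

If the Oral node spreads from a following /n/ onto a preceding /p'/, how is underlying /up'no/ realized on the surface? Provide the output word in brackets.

[ut'no]

The Oral node dominates the terminals [labial], [coronal], [anterior], [distributed], [strident].
After delinking /p'/'s Oral and linking /n/'s, the affected terminals become [−labial], [+coronal], [+anterior], [−distributed], [−strident]; [voice], [spread glottis], [constricted glottis], … (outside Oral) are retained from /p'/.
This feature bundle is that of [t'], so /up'no/ surfaces as [ut'no].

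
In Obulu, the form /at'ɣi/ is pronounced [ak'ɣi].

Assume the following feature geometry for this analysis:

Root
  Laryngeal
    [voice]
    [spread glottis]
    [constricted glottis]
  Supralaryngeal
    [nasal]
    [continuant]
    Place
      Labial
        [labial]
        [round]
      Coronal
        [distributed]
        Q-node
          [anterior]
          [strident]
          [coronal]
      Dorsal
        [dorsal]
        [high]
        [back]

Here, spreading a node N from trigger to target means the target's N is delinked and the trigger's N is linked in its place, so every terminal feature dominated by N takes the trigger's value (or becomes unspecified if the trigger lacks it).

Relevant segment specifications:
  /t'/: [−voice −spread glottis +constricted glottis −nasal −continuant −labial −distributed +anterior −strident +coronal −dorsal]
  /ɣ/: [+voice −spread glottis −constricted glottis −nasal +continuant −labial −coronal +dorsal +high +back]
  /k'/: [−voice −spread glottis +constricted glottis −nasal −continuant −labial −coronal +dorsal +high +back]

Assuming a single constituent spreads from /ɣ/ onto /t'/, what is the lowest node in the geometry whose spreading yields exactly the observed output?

Place

/t'/ and [k'] differ in [coronal], [anterior], [distributed], [strident], [dorsal], [high], [back]; every other specified feature is identical.
Tracing each changed feature up the tree, the paths first meet at Place; any lower node misses at least one of them.
Spreading Place from /ɣ/ overwrites each of those terminals with /ɣ/'s values, yielding exactly [k'].
[continuant] — on which /ɣ/ differs from /t'/ — is unchanged, so neither Supralaryngeal nor anything higher can have spread; the constituent is no larger than Place.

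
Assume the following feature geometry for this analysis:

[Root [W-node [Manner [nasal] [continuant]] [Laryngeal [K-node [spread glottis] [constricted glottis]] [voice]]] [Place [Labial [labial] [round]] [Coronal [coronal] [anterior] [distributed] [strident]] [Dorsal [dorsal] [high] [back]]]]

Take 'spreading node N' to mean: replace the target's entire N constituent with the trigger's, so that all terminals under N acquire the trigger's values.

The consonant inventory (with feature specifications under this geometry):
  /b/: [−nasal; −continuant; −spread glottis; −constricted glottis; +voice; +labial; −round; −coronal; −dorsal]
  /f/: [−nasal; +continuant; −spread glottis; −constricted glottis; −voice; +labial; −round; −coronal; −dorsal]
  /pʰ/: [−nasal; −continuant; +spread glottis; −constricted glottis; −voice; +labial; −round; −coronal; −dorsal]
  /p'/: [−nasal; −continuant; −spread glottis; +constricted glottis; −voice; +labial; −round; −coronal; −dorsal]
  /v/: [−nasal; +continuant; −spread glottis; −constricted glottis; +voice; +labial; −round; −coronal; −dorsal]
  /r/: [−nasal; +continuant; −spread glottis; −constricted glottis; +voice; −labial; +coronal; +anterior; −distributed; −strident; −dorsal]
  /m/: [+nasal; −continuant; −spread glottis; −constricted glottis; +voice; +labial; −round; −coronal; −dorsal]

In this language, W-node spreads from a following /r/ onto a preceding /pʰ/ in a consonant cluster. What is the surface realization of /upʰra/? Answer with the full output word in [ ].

W-node immediately or transitively dominates [nasal], [continuant], [spread glottis], [constricted glottis], [voice].
After delinking /pʰ/'s W-node and linking /r/'s, the affected terminals become [−nasal], [+continuant], [−spread glottis], [−constricted glottis], [+voice]; [labial], [round], [coronal], … (outside W-node) are retained from /pʰ/.
This feature bundle is that of [v], so /upʰra/ surfaces as [uvra].

[uvra]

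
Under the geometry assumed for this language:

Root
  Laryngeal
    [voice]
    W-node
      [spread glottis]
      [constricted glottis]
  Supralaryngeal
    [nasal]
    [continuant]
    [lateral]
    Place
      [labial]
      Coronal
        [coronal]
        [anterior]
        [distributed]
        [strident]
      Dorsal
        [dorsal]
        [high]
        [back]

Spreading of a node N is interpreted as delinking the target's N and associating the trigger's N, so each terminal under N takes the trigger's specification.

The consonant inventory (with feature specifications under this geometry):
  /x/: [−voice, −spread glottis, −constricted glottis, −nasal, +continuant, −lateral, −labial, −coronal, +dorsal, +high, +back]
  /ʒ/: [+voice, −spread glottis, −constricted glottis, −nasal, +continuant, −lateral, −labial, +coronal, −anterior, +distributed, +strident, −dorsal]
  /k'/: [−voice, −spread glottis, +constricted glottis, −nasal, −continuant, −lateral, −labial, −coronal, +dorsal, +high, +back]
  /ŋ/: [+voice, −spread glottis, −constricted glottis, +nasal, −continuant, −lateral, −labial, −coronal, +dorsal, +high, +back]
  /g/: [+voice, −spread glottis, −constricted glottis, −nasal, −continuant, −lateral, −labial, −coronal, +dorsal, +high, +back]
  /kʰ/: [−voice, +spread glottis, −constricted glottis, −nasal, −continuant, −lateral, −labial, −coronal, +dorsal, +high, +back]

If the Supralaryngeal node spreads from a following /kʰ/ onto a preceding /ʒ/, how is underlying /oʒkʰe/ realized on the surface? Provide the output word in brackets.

Supralaryngeal immediately or transitively dominates [nasal], [continuant], [lateral], [labial], [coronal], [anterior], [distributed], [strident], [dorsal], [high], [back].
Spreading Supralaryngeal from /kʰ/ onto /ʒ/ replaces those values with /kʰ/'s: [−nasal], [−continuant], [−lateral], [−labial], [−coronal], [+dorsal], [+high], [+back]. Features outside Supralaryngeal ([voice], [spread glottis], [constricted glottis]) stay as in /ʒ/.
The resulting bundle matches /g/ in the inventory; substituting it for /ʒ/ gives [ogkʰe].

[ogkʰe]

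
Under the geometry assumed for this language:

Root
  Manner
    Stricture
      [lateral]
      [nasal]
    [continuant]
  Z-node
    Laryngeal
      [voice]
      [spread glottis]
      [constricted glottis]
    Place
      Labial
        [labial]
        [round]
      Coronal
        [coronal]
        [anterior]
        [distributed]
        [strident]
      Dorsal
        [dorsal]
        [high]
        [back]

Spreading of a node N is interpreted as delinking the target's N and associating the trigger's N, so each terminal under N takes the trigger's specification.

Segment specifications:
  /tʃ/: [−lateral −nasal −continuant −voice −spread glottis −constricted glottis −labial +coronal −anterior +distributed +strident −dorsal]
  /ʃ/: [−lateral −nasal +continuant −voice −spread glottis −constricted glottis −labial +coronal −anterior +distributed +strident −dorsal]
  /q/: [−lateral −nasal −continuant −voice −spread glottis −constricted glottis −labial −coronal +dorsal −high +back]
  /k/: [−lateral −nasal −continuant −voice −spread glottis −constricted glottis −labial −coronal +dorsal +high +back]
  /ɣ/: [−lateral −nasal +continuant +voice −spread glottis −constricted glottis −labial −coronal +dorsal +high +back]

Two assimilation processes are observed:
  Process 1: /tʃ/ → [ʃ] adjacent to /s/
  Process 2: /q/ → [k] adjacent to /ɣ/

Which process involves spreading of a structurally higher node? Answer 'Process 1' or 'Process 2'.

Process 1

Process 1: the feature that changes is [continuant]; the minimal node is [continuant] (depth 2).
Process 2 alters [high]; the lowest dominating node is [high] (depth 4 from Root).
Depth 2 < depth 4; Process 1 involves the structurally higher constituent [continuant].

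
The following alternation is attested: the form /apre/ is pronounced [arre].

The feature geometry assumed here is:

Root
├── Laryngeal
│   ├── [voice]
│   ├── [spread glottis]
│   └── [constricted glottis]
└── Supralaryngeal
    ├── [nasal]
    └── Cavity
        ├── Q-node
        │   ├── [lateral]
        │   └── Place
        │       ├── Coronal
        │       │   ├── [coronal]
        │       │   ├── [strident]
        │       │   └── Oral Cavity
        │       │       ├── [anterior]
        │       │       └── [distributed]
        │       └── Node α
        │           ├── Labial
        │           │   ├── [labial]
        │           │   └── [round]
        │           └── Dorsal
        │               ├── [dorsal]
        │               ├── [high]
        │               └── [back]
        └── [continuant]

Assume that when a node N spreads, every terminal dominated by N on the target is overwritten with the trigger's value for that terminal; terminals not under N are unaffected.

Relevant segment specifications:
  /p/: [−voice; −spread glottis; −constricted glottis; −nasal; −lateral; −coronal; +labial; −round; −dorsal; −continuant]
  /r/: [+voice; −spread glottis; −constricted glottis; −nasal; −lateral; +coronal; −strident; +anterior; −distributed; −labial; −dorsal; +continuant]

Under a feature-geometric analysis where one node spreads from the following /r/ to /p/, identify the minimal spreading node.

Feature comparison: [voice], [continuant], [labial], [round], [coronal], [anterior], [distributed], [strident] differ between /p/ and [r]; the remaining terminals match.
The smallest constituent containing every changed terminal is Root — each of its daughters lacks at least one of the affected features.
Delinking /p/'s Root and associating /r/'s Root gives precisely the feature bundle of [r].

Root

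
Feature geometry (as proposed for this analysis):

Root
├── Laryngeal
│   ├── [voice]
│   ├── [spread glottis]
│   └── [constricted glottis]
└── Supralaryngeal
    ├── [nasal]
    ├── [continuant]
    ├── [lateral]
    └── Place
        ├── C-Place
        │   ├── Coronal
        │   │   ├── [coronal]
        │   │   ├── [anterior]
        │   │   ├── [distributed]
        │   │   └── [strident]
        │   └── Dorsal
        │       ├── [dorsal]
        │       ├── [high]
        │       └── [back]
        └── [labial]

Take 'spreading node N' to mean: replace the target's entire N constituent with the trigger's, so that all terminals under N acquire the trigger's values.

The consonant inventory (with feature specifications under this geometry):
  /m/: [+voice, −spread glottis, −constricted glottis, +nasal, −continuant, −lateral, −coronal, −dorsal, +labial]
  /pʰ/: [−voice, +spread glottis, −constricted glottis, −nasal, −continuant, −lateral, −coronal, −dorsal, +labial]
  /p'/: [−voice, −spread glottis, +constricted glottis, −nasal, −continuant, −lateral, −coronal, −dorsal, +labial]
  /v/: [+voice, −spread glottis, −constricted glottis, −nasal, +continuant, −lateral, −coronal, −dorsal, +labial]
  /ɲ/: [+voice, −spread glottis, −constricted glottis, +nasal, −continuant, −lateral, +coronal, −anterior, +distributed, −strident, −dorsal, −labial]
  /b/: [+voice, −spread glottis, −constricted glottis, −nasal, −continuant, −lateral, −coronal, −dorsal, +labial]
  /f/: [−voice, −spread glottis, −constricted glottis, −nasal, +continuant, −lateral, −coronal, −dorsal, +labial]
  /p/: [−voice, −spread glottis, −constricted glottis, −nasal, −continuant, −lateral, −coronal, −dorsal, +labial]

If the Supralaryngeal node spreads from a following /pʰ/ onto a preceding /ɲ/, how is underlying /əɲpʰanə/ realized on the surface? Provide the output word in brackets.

Supralaryngeal immediately or transitively dominates [nasal], [continuant], [lateral], [coronal], [anterior], [distributed], [strident], [dorsal], [high], [back], [labial].
After delinking /ɲ/'s Supralaryngeal and linking /pʰ/'s, the affected terminals become [−nasal], [−continuant], [−lateral], [−coronal], [−dorsal], [+labial]; [voice], [spread glottis], [constricted glottis] (outside Supralaryngeal) are retained from /ɲ/.
Among the inventory, only /b/ has exactly this specification, giving the surface form [əbpʰanə].

[əbpʰanə]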